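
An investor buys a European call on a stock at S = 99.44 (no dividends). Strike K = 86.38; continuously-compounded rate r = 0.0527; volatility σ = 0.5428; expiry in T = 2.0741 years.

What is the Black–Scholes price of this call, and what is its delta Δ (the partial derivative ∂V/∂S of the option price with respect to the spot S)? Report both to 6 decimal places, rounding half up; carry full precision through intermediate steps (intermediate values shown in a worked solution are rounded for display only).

price = 39.184487
Δ = 0.761396

σ√T = 0.5428·√2.0741 = 0.781726
d₁ = (ln(S/K) + (r+σ²/2)T) / (σ√T) = (ln(99.44/86.38) + (0.0527+0.5428²/2)·2.0741) / 0.781726 = (0.140798 + 0.414853) / 0.781726 = 0.710800
d₂ = d₁ − σ√T = 0.710800 − 0.781726 = -0.070926
e^{−rT} = e^{−0.0527·2.0741} = 0.896457
N(d₁) = 0.761396,  N(d₂) = 0.471728
Call price V = S·N(d₁) − K·e^{−rT}·N(d₂) = 75.713221 − 36.528734 = 39.184487
Δ = N(d₁) = 0.761396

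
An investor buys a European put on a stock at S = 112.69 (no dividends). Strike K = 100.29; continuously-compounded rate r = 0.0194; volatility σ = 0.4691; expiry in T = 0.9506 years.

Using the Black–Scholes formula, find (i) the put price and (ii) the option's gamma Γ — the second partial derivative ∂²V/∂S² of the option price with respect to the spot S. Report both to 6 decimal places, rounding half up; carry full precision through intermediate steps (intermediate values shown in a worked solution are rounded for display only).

price = 12.790673
Γ = 0.006748

σ√T = 0.4691·√0.9506 = 0.457366
d₁ = (ln(S/K) + (r+σ²/2)T) / (σ√T) = (ln(112.69/100.29) + (0.0194+0.4691²/2)·0.9506) / 0.457366 = (0.116575 + 0.123034) / 0.457366 = 0.523887
d₂ = d₁ − σ√T = 0.523887 − 0.457366 = 0.066521
e^{−rT} = e^{−0.0194·0.9506} = 0.981727
N(−d₁) = 0.300179,  N(−d₂) = 0.473482
Put price V = K·e^{−rT}·N(−d₂) − S·N(−d₁) = 46.617793 − 33.827120 = 12.790673
φ(d₁) = (1/√(2π))·e^{−d₁²/2} = 0.347786
Γ = φ(d₁) / (S·σ·√T) = 0.006748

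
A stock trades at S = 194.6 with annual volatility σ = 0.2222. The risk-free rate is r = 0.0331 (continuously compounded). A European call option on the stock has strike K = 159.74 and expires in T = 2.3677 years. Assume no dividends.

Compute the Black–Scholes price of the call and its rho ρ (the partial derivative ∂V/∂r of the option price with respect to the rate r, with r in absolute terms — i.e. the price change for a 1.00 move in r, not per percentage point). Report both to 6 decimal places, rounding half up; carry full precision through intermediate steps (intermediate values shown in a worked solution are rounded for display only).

price = 53.729325
ρ = 257.903649

σ√T = 0.2222·√2.3677 = 0.341907
d₁ = (ln(S/K) + (r+σ²/2)T) / (σ√T) = (ln(194.6/159.74) + (0.0331+0.2222²/2)·2.3677) / 0.341907 = (0.197399 + 0.136821) / 0.341907 = 0.977517
d₂ = d₁ − σ√T = 0.977517 − 0.341907 = 0.635611
e^{−rT} = e^{−0.0331·2.3677} = 0.924621
N(d₁) = 0.835843,  N(d₂) = 0.737485
Call price V = S·N(d₁) − K·e^{−rT}·N(d₂) = 162.655139 − 108.925814 = 53.729325
ρ = K·T·e^{−rT}·N(d₂) = 257.903649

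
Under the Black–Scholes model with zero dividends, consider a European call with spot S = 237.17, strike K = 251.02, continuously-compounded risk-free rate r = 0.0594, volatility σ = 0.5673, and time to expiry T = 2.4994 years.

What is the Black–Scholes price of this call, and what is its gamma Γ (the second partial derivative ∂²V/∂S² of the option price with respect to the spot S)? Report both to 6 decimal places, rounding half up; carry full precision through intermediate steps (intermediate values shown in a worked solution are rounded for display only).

price = 89.276476
Γ = 0.001612

σ√T = 0.5673·√2.4994 = 0.896872
d₁ = (ln(S/K) + (r+σ²/2)T) / (σ√T) = (ln(237.17/251.02) + (0.0594+0.5673²/2)·2.4994) / 0.896872 = (-0.056755 + 0.550654) / 0.896872 = 0.550690
d₂ = d₁ − σ√T = 0.550690 − 0.896872 = -0.346182
e^{−rT} = e^{−0.0594·2.4994} = 0.862031
N(d₁) = 0.709077,  N(d₂) = 0.364603
Call price V = S·N(d₁) − K·e^{−rT}·N(d₂) = 168.171797 − 78.895321 = 89.276476
φ(d₁) = (1/√(2π))·e^{−d₁²/2} = 0.342814
Γ = φ(d₁) / (S·σ·√T) = 0.001612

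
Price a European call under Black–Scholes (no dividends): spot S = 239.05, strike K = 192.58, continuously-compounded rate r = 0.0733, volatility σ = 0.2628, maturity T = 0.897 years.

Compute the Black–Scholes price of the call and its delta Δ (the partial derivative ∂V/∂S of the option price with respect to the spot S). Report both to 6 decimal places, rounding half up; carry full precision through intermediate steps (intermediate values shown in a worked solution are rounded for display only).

price = 62.031032
Δ = 0.895639

σ√T = 0.2628·√0.897 = 0.248898
d₁ = (ln(S/K) + (r+σ²/2)T) / (σ√T) = (ln(239.05/192.58) + (0.0733+0.2628²/2)·0.897) / 0.248898 = (0.216161 + 0.096725) / 0.248898 = 1.257086
d₂ = d₁ − σ√T = 1.257086 − 0.248898 = 1.008188
e^{−rT} = e^{−0.0733·0.897} = 0.936365
N(d₁) = 0.895639,  N(d₂) = 0.843318
Call price V = S·N(d₁) − K·e^{−rT}·N(d₂) = 214.102443 − 152.071412 = 62.031032
Δ = N(d₁) = 0.895639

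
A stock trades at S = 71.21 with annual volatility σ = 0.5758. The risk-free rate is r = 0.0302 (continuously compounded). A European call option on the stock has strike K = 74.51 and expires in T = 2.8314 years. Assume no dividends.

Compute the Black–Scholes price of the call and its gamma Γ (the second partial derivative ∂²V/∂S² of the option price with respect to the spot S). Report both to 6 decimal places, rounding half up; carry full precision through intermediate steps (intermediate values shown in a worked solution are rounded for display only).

price = 27.386979
Γ = 0.005035

σ√T = 0.5758·√2.8314 = 0.968885
d₁ = (ln(S/K) + (r+σ²/2)T) / (σ√T) = (ln(71.21/74.51) + (0.0302+0.5758²/2)·2.8314) / 0.968885 = (-0.045300 + 0.554877) / 0.968885 = 0.525942
d₂ = d₁ − σ√T = 0.525942 − 0.968885 = -0.442943
e^{−rT} = e^{−0.0302·2.8314} = 0.918046
N(d₁) = 0.700536,  N(d₂) = 0.328903
Call price V = S·N(d₁) − K·e^{−rT}·N(d₂) = 49.885150 − 22.498171 = 27.386979
φ(d₁) = (1/√(2π))·e^{−d₁²/2} = 0.347411
Γ = φ(d₁) / (S·σ·√T) = 0.005035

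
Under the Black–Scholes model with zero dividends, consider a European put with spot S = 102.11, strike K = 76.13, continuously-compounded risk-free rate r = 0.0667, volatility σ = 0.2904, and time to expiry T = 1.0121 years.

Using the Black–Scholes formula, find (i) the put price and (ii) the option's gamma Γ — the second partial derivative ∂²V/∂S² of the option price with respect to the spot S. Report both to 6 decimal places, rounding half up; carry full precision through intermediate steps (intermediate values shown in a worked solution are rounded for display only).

price = 1.287554
Γ = 0.005145

σ√T = 0.2904·√1.0121 = 0.292152
d₁ = (ln(S/K) + (r+σ²/2)T) / (σ√T) = (ln(102.11/76.13) + (0.0667+0.2904²/2)·1.0121) / 0.292152 = (0.293608 + 0.110183) / 0.292152 = 1.382130
d₂ = d₁ − σ√T = 1.382130 − 0.292152 = 1.089979
e^{−rT} = e^{−0.0667·1.0121} = 0.934721
N(−d₁) = 0.083466,  N(−d₂) = 0.137861
Put price V = K·e^{−rT}·N(−d₂) − S·N(−d₁) = 9.810253 − 8.522698 = 1.287554
φ(d₁) = (1/√(2π))·e^{−d₁²/2} = 0.153496
Γ = φ(d₁) / (S·σ·√T) = 0.005145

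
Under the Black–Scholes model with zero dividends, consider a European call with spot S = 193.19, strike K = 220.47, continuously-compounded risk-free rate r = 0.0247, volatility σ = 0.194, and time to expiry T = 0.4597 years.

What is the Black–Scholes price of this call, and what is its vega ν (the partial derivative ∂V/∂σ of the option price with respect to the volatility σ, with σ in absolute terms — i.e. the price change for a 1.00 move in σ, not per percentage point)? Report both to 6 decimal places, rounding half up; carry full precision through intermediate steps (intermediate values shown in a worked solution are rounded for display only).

price = 2.619676
ν = 36.346418

σ√T = 0.194·√0.4597 = 0.131534
d₁ = (ln(S/K) + (r+σ²/2)T) / (σ√T) = (ln(193.19/220.47) + (0.0247+0.194²/2)·0.4597) / 0.131534 = (-0.132087 + 0.020005) / 0.131534 = -0.852114
d₂ = d₁ − σ√T = -0.852114 − 0.131534 = -0.983649
e^{−rT} = e^{−0.0247·0.4597} = 0.988710
N(d₁) = 0.197075,  N(d₂) = 0.162644
Call price V = S·N(d₁) − K·e^{−rT}·N(d₂) = 38.072984 − 35.453308 = 2.619676
φ(d₁) = (1/√(2π))·e^{−d₁²/2} = 0.277485
ν = S·φ(d₁)·√T = 36.346418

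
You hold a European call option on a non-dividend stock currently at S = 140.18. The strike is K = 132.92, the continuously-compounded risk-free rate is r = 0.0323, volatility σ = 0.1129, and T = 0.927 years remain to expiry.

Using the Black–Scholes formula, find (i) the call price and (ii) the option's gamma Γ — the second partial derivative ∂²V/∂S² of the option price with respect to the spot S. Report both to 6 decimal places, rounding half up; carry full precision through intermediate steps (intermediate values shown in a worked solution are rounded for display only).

σ√T = 0.1129·√0.927 = 0.108701
d₁ = (ln(S/K) + (r+σ²/2)T) / (σ√T) = (ln(140.18/132.92) + (0.0323+0.1129²/2)·0.927) / 0.108701 = (0.053180 + 0.035850) / 0.108701 = 0.819035
d₂ = d₁ − σ√T = 0.819035 − 0.108701 = 0.710333
e^{−rT} = e^{−0.0323·0.927} = 0.970502
N(d₁) = 0.793617,  N(d₂) = 0.761251
Call price V = S·N(d₁) − K·e^{−rT}·N(d₂) = 111.249181 − 98.200726 = 13.048455
φ(d₁) = (1/√(2π))·e^{−d₁²/2} = 0.285262
Γ = φ(d₁) / (S·σ·√T) = 0.018721

price = 13.048455
Γ = 0.018721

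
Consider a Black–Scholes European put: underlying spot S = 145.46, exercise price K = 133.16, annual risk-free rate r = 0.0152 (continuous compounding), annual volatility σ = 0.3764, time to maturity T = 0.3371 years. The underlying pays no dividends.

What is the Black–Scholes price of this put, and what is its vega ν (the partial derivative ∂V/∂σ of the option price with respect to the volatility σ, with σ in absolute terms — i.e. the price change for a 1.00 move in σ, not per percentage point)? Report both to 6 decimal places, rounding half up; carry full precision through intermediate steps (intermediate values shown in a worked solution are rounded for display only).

σ√T = 0.3764·√0.3371 = 0.218539
d₁ = (ln(S/K) + (r+σ²/2)T) / (σ√T) = (ln(145.46/133.16) + (0.0152+0.3764²/2)·0.3371) / 0.218539 = (0.088350 + 0.029004) / 0.218539 = 0.536990
d₂ = d₁ − σ√T = 0.536990 − 0.218539 = 0.318451
e^{−rT} = e^{−0.0152·0.3371} = 0.994889
N(−d₁) = 0.295637,  N(−d₂) = 0.375071
Put price V = K·e^{−rT}·N(−d₂) − S·N(−d₁) = 49.689249 − 43.003390 = 6.685859
φ(d₁) = (1/√(2π))·e^{−d₁²/2} = 0.345377
ν = S·φ(d₁)·√T = 29.168681

price = 6.685859
ν = 29.168681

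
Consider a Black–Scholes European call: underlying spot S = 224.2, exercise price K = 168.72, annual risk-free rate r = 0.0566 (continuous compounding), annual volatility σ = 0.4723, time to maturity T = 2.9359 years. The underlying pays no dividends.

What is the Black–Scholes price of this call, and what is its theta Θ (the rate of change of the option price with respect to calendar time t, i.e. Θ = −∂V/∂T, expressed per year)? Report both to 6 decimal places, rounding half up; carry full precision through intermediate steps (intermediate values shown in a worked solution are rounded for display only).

price = 106.411239
Θ = -12.298541

σ√T = 0.4723·√2.9359 = 0.809261
d₁ = (ln(S/K) + (r+σ²/2)T) / (σ√T) = (ln(224.2/168.72) + (0.0566+0.4723²/2)·2.9359) / 0.809261 = (0.284298 + 0.493624) / 0.809261 = 0.961274
d₂ = d₁ − σ√T = 0.961274 − 0.809261 = 0.152013
e^{−rT} = e^{−0.0566·2.9359} = 0.846901
N(d₁) = 0.831793,  N(d₂) = 0.560412
Call price V = S·N(d₁) − K·e^{−rT}·N(d₂) = 186.487947 − 80.076708 = 106.411239
φ(d₁) = (1/√(2π))·e^{−d₁²/2} = 0.251337
Θ = −S·φ(d₁)·σ/(2√T) − r·K·e^{−rT}·N(d₂) = −7.766200 − 4.532342 = -12.298541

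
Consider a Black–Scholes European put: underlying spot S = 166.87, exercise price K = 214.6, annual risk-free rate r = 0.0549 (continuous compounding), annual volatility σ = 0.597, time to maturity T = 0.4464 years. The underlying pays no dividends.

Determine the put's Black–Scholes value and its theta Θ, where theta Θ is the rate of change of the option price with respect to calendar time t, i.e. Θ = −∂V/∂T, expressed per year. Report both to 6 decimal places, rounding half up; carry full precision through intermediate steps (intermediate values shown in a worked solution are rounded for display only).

σ√T = 0.597·√0.4464 = 0.398875
d₁ = (ln(S/K) + (r+σ²/2)T) / (σ√T) = (ln(166.87/214.6) + (0.0549+0.597²/2)·0.4464) / 0.398875 = (-0.251561 + 0.104058) / 0.398875 = -0.369798
d₂ = d₁ − σ√T = -0.369798 − 0.398875 = -0.768672
e^{−rT} = e^{−0.0549·0.4464} = 0.975791
N(−d₁) = 0.644233,  N(−d₂) = 0.778956
Put price V = K·e^{−rT}·N(−d₂) − S·N(−d₁) = 163.117017 − 107.503224 = 55.613794
φ(d₁) = (1/√(2π))·e^{−d₁²/2} = 0.372576
Θ = −S·φ(d₁)·σ/(2√T) + r·K·e^{−rT}·N(−d₂) = −27.776378 + 8.955124 = -18.821254

price = 55.613794
Θ = -18.821254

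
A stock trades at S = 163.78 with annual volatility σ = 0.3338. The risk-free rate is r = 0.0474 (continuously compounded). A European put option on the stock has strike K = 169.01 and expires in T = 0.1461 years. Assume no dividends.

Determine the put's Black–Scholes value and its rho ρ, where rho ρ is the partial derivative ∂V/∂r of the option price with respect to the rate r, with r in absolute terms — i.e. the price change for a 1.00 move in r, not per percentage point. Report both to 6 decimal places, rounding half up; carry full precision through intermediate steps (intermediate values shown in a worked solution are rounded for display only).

price = 10.620896
ρ = -14.737217

σ√T = 0.3338·√0.1461 = 0.127588
d₁ = (ln(S/K) + (r+σ²/2)T) / (σ√T) = (ln(163.78/169.01) + (0.0474+0.3338²/2)·0.1461) / 0.127588 = (-0.031434 + 0.015065) / 0.127588 = -0.128297
d₂ = d₁ − σ√T = -0.128297 − 0.127588 = -0.255886
e^{−rT} = e^{−0.0474·0.1461} = 0.993099
N(−d₁) = 0.551043,  N(−d₂) = 0.600981
Put price V = K·e^{−rT}·N(−d₂) − S·N(−d₁) = 100.870750 − 90.249855 = 10.620896
ρ = −K·T·e^{−rT}·N(−d₂) = -14.737217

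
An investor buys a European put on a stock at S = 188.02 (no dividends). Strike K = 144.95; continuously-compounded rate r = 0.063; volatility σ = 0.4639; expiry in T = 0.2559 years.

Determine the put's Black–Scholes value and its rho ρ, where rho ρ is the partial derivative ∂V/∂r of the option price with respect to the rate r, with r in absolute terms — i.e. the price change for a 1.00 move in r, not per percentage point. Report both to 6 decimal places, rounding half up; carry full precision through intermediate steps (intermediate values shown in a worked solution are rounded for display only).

σ√T = 0.4639·√0.2559 = 0.234671
d₁ = (ln(S/K) + (r+σ²/2)T) / (σ√T) = (ln(188.02/144.95) + (0.063+0.4639²/2)·0.2559) / 0.234671 = (0.260159 + 0.043657) / 0.234671 = 1.294648
d₂ = d₁ − σ√T = 1.294648 − 0.234671 = 1.059977
e^{−rT} = e^{−0.063·0.2559} = 0.984008
N(−d₁) = 0.097721,  N(−d₂) = 0.144578
Put price V = K·e^{−rT}·N(−d₂) − S·N(−d₁) = 20.621365 − 18.373469 = 2.247896
ρ = −K·T·e^{−rT}·N(−d₂) = -5.277007

price = 2.247896
ρ = -5.277007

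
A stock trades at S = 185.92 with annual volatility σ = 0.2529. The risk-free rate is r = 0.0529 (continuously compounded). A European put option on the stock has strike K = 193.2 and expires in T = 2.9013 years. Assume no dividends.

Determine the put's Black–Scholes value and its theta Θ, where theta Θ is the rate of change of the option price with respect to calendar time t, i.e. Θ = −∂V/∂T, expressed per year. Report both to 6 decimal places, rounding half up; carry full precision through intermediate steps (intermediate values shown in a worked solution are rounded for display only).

price = 20.923580
Θ = -0.699011

σ√T = 0.2529·√2.9013 = 0.430770
d₁ = (ln(S/K) + (r+σ²/2)T) / (σ√T) = (ln(185.92/193.2) + (0.0529+0.2529²/2)·2.9013) / 0.430770 = (-0.038409 + 0.246260) / 0.430770 = 0.482510
d₂ = d₁ − σ√T = 0.482510 − 0.430770 = 0.051740
e^{−rT} = e^{−0.0529·2.9013} = 0.857719
N(−d₁) = 0.314722,  N(−d₂) = 0.479368
Put price V = K·e^{−rT}·N(−d₂) − S·N(−d₁) = 79.436681 − 58.513101 = 20.923580
φ(d₁) = (1/√(2π))·e^{−d₁²/2} = 0.355103
Θ = −S·φ(d₁)·σ/(2√T) + r·K·e^{−rT}·N(−d₂) = −4.901211 + 4.202200 = -0.699011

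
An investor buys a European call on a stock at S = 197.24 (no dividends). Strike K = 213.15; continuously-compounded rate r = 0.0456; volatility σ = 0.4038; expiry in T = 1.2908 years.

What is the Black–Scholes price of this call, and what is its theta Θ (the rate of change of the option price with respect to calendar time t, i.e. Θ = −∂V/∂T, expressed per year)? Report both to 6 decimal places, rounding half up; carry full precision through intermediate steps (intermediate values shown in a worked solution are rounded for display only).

price = 34.289915
Θ = -17.343055

σ√T = 0.4038·√1.2908 = 0.458771
d₁ = (ln(S/K) + (r+σ²/2)T) / (σ√T) = (ln(197.24/213.15) + (0.0456+0.4038²/2)·1.2908) / 0.458771 = (-0.077575 + 0.164096) / 0.458771 = 0.188593
d₂ = d₁ − σ√T = 0.188593 − 0.458771 = -0.270178
e^{−rT} = e^{−0.0456·1.2908} = 0.942838
N(d₁) = 0.574794,  N(d₂) = 0.393512
Call price V = S·N(d₁) − K·e^{−rT}·N(d₂) = 113.372381 − 79.082466 = 34.289915
φ(d₁) = (1/√(2π))·e^{−d₁²/2} = 0.391910
Θ = −S·φ(d₁)·σ/(2√T) − r·K·e^{−rT}·N(d₂) = −13.736894 − 3.606160 = -17.343055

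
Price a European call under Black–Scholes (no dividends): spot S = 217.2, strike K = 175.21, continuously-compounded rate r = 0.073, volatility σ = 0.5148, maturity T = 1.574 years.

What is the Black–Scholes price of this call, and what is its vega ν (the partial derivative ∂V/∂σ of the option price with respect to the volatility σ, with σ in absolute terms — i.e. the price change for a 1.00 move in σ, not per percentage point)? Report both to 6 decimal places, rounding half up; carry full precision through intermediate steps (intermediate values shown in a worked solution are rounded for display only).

σ√T = 0.5148·√1.574 = 0.645864
d₁ = (ln(S/K) + (r+σ²/2)T) / (σ√T) = (ln(217.2/175.21) + (0.073+0.5148²/2)·1.574) / 0.645864 = (0.214833 + 0.323472) / 0.645864 = 0.833466
d₂ = d₁ − σ√T = 0.833466 − 0.645864 = 0.187602
e^{−rT} = e^{−0.073·1.574} = 0.891454
N(d₁) = 0.797709,  N(d₂) = 0.574406
Call price V = S·N(d₁) − K·e^{−rT}·N(d₂) = 173.262384 − 89.717324 = 83.545060
φ(d₁) = (1/√(2π))·e^{−d₁²/2} = 0.281881
ν = S·φ(d₁)·√T = 76.811743

price = 83.545060
ν = 76.811743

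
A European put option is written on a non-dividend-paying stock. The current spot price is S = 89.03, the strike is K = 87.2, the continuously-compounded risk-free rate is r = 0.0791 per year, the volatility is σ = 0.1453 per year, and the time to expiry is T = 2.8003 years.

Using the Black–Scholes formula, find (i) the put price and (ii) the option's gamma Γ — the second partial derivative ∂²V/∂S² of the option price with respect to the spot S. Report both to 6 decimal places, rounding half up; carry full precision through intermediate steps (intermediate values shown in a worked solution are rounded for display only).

price = 1.601240
Γ = 0.009865

σ√T = 0.1453·√2.8003 = 0.243146
d₁ = (ln(S/K) + (r+σ²/2)T) / (σ√T) = (ln(89.03/87.2) + (0.0791+0.1453²/2)·2.8003) / 0.243146 = (0.020769 + 0.251064) / 0.243146 = 1.117980
d₂ = d₁ − σ√T = 1.117980 − 0.243146 = 0.874834
e^{−rT} = e^{−0.0791·2.8003} = 0.801313
N(−d₁) = 0.131788,  N(−d₂) = 0.190832
Put price V = K·e^{−rT}·N(−d₂) − S·N(−d₁) = 13.334302 − 11.733062 = 1.601240
φ(d₁) = (1/√(2π))·e^{−d₁²/2} = 0.213551
Γ = φ(d₁) / (S·σ·√T) = 0.009865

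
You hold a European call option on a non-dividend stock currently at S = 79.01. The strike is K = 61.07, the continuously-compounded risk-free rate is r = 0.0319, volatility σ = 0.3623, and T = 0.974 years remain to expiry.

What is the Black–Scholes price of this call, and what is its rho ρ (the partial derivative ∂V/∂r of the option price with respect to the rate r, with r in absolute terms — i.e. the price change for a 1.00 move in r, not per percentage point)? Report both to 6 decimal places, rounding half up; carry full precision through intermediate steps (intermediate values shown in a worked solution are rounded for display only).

σ√T = 0.3623·√0.974 = 0.357559
d₁ = (ln(S/K) + (r+σ²/2)T) / (σ√T) = (ln(79.01/61.07) + (0.0319+0.3623²/2)·0.974) / 0.357559 = (0.257554 + 0.094995) / 0.357559 = 0.985987
d₂ = d₁ − σ√T = 0.985987 − 0.357559 = 0.628428
e^{−rT} = e^{−0.0319·0.974} = 0.969407
N(d₁) = 0.837930,  N(d₂) = 0.735138
Call price V = S·N(d₁) − K·e^{−rT}·N(d₂) = 66.204865 − 43.521421 = 22.683445
ρ = K·T·e^{−rT}·N(d₂) = 42.389864

price = 22.683445
ρ = 42.389864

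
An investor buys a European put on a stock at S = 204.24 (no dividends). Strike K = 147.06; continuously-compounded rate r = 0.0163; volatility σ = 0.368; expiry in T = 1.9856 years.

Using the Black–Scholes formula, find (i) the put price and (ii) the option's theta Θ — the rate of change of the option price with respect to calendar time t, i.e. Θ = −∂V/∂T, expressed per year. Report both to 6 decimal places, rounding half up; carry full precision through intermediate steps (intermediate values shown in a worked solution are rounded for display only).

σ√T = 0.368·√1.9856 = 0.518554
d₁ = (ln(S/K) + (r+σ²/2)T) / (σ√T) = (ln(204.24/147.06) + (0.0163+0.368²/2)·1.9856) / 0.518554 = (0.328455 + 0.166814) / 0.518554 = 0.955098
d₂ = d₁ − σ√T = 0.955098 − 0.518554 = 0.436544
e^{−rT} = e^{−0.0163·1.9856} = 0.968153
N(−d₁) = 0.169764,  N(−d₂) = 0.331221
Put price V = K·e^{−rT}·N(−d₂) − S·N(−d₁) = 47.158118 − 34.672636 = 12.485481
φ(d₁) = (1/√(2π))·e^{−d₁²/2} = 0.252828
Θ = −S·φ(d₁)·σ/(2√T) + r·K·e^{−rT}·N(−d₂) = −6.742774 + 0.768677 = -5.974097

price = 12.485481
Θ = -5.974097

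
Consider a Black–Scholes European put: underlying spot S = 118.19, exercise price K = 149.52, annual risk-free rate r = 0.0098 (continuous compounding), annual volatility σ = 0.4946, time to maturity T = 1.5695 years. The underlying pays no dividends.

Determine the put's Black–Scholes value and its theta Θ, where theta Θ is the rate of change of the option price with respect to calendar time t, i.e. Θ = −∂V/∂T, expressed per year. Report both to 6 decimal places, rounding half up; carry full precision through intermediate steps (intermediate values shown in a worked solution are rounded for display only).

price = 48.749584
Θ = -8.220586

σ√T = 0.4946·√1.5695 = 0.619633
d₁ = (ln(S/K) + (r+σ²/2)T) / (σ√T) = (ln(118.19/149.52) + (0.0098+0.4946²/2)·1.5695) / 0.619633 = (-0.235137 + 0.207354) / 0.619633 = -0.044838
d₂ = d₁ − σ√T = -0.044838 − 0.619633 = -0.664471
e^{−rT} = e^{−0.0098·1.5695} = 0.984737
N(−d₁) = 0.517882,  N(−d₂) = 0.746806
Put price V = K·e^{−rT}·N(−d₂) − S·N(−d₁) = 109.958010 − 61.208426 = 48.749584
φ(d₁) = (1/√(2π))·e^{−d₁²/2} = 0.398541
Θ = −S·φ(d₁)·σ/(2√T) + r·K·e^{−rT}·N(−d₂) = −9.298175 + 1.077589 = -8.220586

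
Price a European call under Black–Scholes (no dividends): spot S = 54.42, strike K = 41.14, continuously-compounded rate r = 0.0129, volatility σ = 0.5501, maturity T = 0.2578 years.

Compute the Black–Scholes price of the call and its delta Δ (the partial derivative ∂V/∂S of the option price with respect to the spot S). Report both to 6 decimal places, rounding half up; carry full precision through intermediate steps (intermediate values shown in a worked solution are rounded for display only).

σ√T = 0.5501·√0.2578 = 0.279308
d₁ = (ln(S/K) + (r+σ²/2)T) / (σ√T) = (ln(54.42/41.14) + (0.0129+0.5501²/2)·0.2578) / 0.279308 = (0.279751 + 0.042332) / 0.279308 = 1.153147
d₂ = d₁ − σ√T = 1.153147 − 0.279308 = 0.873839
e^{−rT} = e^{−0.0129·0.2578} = 0.996680
N(d₁) = 0.875575,  N(d₂) = 0.808897
Call price V = S·N(d₁) − K·e^{−rT}·N(d₂) = 47.648787 − 33.167536 = 14.481250
Δ = N(d₁) = 0.875575

price = 14.481250
Δ = 0.875575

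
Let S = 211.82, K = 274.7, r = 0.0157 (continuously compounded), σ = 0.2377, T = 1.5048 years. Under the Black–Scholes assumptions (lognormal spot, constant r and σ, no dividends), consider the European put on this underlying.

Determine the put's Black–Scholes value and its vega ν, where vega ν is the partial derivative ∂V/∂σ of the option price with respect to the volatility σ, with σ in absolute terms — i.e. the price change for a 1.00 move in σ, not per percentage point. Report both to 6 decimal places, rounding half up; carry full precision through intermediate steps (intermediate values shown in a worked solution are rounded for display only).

price = 64.617578
ν = 83.116499

σ√T = 0.2377·√1.5048 = 0.291587
d₁ = (ln(S/K) + (r+σ²/2)T) / (σ√T) = (ln(211.82/274.7) + (0.0157+0.2377²/2)·1.5048) / 0.291587 = (-0.259943 + 0.066137) / 0.291587 = -0.664658
d₂ = d₁ − σ√T = -0.664658 − 0.291587 = -0.956245
e^{−rT} = e^{−0.0157·1.5048} = 0.976652
N(−d₁) = 0.746865,  N(−d₂) = 0.830526
Put price V = K·e^{−rT}·N(−d₂) − S·N(−d₁) = 222.818598 − 158.201019 = 64.617578
φ(d₁) = (1/√(2π))·e^{−d₁²/2} = 0.319875
ν = S·φ(d₁)·√T = 83.116499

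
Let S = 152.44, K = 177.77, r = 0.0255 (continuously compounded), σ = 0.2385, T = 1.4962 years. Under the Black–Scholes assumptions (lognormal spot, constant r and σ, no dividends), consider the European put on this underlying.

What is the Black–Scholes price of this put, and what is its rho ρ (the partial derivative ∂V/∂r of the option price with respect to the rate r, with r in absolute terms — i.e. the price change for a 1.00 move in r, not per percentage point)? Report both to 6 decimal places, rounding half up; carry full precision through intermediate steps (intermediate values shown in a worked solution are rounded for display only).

σ√T = 0.2385·√1.4962 = 0.291731
d₁ = (ln(S/K) + (r+σ²/2)T) / (σ√T) = (ln(152.44/177.77) + (0.0255+0.2385²/2)·1.4962) / 0.291731 = (-0.153720 + 0.080707) / 0.291731 = -0.250274
d₂ = d₁ − σ√T = -0.250274 − 0.291731 = -0.542005
e^{−rT} = e^{−0.0255·1.4962} = 0.962566
N(−d₁) = 0.598812,  N(−d₂) = 0.706093
Put price V = K·e^{−rT}·N(−d₂) − S·N(−d₁) = 120.823236 − 91.282943 = 29.540293
ρ = −K·T·e^{−rT}·N(−d₂) = -180.775725

price = 29.540293
ρ = -180.775725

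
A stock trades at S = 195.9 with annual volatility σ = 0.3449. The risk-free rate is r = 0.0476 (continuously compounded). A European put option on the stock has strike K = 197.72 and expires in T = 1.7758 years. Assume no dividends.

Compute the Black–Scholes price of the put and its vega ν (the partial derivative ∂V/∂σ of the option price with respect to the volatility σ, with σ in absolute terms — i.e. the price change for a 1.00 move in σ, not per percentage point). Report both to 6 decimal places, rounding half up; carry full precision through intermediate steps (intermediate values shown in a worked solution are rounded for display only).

price = 27.663142
ν = 96.383198

σ√T = 0.3449·√1.7758 = 0.459611
d₁ = (ln(S/K) + (r+σ²/2)T) / (σ√T) = (ln(195.9/197.72) + (0.0476+0.3449²/2)·1.7758) / 0.459611 = (-0.009248 + 0.190149) / 0.459611 = 0.393597
d₂ = d₁ − σ√T = 0.393597 − 0.459611 = -0.066014
e^{−rT} = e^{−0.0476·1.7758} = 0.918946
N(−d₁) = 0.346939,  N(−d₂) = 0.526316
Put price V = K·e^{−rT}·N(−d₂) − S·N(−d₁) = 95.628530 − 67.965388 = 27.663142
φ(d₁) = (1/√(2π))·e^{−d₁²/2} = 0.369207
ν = S·φ(d₁)·√T = 96.383198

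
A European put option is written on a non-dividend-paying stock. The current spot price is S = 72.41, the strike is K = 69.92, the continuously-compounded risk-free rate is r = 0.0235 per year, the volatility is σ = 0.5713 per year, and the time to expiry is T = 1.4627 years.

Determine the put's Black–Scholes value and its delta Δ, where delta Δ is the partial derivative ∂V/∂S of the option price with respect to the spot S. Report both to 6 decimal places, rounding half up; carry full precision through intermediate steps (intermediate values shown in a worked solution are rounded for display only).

price = 16.578973
Δ = -0.327847

σ√T = 0.5713·√1.4627 = 0.690942
d₁ = (ln(S/K) + (r+σ²/2)T) / (σ√T) = (ln(72.41/69.92) + (0.0235+0.5713²/2)·1.4627) / 0.690942 = (0.034993 + 0.273074) / 0.690942 = 0.445865
d₂ = d₁ − σ√T = 0.445865 − 0.690942 = -0.245078
e^{−rT} = e^{−0.0235·1.4627} = 0.966211
N(−d₁) = 0.327847,  N(−d₂) = 0.596802
Put price V = K·e^{−rT}·N(−d₂) − S·N(−d₁) = 40.318410 − 23.739437 = 16.578973
Δ = −N(−d₁) = -0.327847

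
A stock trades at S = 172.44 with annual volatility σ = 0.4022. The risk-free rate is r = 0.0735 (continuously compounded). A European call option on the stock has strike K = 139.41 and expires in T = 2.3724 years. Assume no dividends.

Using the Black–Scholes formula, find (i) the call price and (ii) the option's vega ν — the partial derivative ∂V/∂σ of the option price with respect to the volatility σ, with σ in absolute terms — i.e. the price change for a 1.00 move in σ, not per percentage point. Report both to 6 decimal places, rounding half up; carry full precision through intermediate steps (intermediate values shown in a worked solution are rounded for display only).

price = 69.231462
ν = 68.474409

σ√T = 0.4022·√2.3724 = 0.619492
d₁ = (ln(S/K) + (r+σ²/2)T) / (σ√T) = (ln(172.44/139.41) + (0.0735+0.4022²/2)·2.3724) / 0.619492 = (0.212630 + 0.366257) / 0.619492 = 0.934454
d₂ = d₁ − σ√T = 0.934454 − 0.619492 = 0.314961
e^{−rT} = e^{−0.0735·2.3724} = 0.839985
N(d₁) = 0.824965,  N(d₂) = 0.623604
Call price V = S·N(d₁) − K·e^{−rT}·N(d₂) = 142.256969 − 73.025507 = 69.231462
φ(d₁) = (1/√(2π))·e^{−d₁²/2} = 0.257808
ν = S·φ(d₁)·√T = 68.474409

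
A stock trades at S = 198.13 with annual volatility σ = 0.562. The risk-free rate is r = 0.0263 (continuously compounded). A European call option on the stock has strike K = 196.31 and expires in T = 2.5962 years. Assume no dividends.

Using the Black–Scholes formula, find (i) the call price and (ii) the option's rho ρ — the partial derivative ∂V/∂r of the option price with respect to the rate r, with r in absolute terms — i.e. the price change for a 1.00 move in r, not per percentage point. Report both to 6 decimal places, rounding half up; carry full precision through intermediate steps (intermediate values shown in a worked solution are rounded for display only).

price = 74.238885
ρ = 169.818306

σ√T = 0.562·√2.5962 = 0.905535
d₁ = (ln(S/K) + (r+σ²/2)T) / (σ√T) = (ln(198.13/196.31) + (0.0263+0.562²/2)·2.5962) / 0.905535 = (0.009228 + 0.478277) / 0.905535 = 0.538362
d₂ = d₁ − σ√T = 0.538362 − 0.905535 = -0.367174
e^{−rT} = e^{−0.0263·2.5962} = 0.933999
N(d₁) = 0.704836,  N(d₂) = 0.356745
Call price V = S·N(d₁) − K·e^{−rT}·N(d₂) = 139.649217 − 65.410333 = 74.238885
ρ = K·T·e^{−rT}·N(d₂) = 169.818306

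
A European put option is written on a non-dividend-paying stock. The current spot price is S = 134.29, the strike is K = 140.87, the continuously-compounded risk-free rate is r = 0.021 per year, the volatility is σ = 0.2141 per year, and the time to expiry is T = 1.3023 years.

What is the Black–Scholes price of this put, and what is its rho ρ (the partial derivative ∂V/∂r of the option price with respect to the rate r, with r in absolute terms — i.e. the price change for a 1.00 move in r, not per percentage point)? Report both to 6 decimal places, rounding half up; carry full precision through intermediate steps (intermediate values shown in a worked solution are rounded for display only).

σ√T = 0.2141·√1.3023 = 0.244327
d₁ = (ln(S/K) + (r+σ²/2)T) / (σ√T) = (ln(134.29/140.87) + (0.021+0.2141²/2)·1.3023) / 0.244327 = (-0.047836 + 0.057196) / 0.244327 = 0.038311
d₂ = d₁ − σ√T = 0.038311 − 0.244327 = -0.206017
e^{−rT} = e^{−0.021·1.3023} = 0.973022
N(−d₁) = 0.484720,  N(−d₂) = 0.581611
Put price V = K·e^{−rT}·N(−d₂) − S·N(−d₁) = 79.721214 − 65.093035 = 14.628179
ρ = −K·T·e^{−rT}·N(−d₂) = -103.820937

price = 14.628179
ρ = -103.820937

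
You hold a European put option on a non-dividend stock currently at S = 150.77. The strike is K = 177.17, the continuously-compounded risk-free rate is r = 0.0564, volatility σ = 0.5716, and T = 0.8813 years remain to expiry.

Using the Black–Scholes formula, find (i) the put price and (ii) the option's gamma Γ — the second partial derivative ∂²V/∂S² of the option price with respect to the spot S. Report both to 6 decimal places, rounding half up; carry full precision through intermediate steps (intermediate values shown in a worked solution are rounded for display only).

price = 43.391207
Γ = 0.004922

σ√T = 0.5716·√0.8813 = 0.536604
d₁ = (ln(S/K) + (r+σ²/2)T) / (σ√T) = (ln(150.77/177.17) + (0.0564+0.5716²/2)·0.8813) / 0.536604 = (-0.161354 + 0.193677) / 0.536604 = 0.060236
d₂ = d₁ − σ√T = 0.060236 − 0.536604 = -0.476368
e^{−rT} = e^{−0.0564·0.8813} = 0.951510
N(−d₁) = 0.475984,  N(−d₂) = 0.683094
Put price V = K·e^{−rT}·N(−d₂) − S·N(−d₁) = 115.155261 − 71.764054 = 43.391207
φ(d₁) = (1/√(2π))·e^{−d₁²/2} = 0.398219
Γ = φ(d₁) / (S·σ·√T) = 0.004922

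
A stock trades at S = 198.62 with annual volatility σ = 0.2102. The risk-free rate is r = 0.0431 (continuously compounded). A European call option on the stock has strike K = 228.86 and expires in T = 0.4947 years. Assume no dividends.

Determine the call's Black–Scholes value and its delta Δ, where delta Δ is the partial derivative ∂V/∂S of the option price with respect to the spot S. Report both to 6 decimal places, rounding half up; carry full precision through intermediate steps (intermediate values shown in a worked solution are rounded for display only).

σ√T = 0.2102·√0.4947 = 0.147844
d₁ = (ln(S/K) + (r+σ²/2)T) / (σ√T) = (ln(198.62/228.86) + (0.0431+0.2102²/2)·0.4947) / 0.147844 = (-0.141717 + 0.032250) / 0.147844 = -0.740419
d₂ = d₁ − σ√T = -0.740419 − 0.147844 = -0.888263
e^{−rT} = e^{−0.0431·0.4947} = 0.978904
N(d₁) = 0.229523,  N(d₂) = 0.187200
Call price V = S·N(d₁) − K·e^{−rT}·N(d₂) = 45.587829 − 41.938703 = 3.649126
Δ = N(d₁) = 0.229523

price = 3.649126
Δ = 0.229523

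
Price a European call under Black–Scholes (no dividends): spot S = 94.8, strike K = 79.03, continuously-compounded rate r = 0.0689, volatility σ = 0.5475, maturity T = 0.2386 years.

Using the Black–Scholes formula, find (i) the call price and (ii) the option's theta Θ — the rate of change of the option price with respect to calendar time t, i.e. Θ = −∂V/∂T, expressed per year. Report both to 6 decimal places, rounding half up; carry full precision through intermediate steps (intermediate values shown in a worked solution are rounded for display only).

price = 20.097306
Θ = -18.349179

σ√T = 0.5475·√0.2386 = 0.267436
d₁ = (ln(S/K) + (r+σ²/2)T) / (σ√T) = (ln(94.8/79.03) + (0.0689+0.5475²/2)·0.2386) / 0.267436 = (0.181942 + 0.052200) / 0.267436 = 0.875509
d₂ = d₁ − σ√T = 0.875509 − 0.267436 = 0.608073
e^{−rT} = e^{−0.0689·0.2386} = 0.983695
N(d₁) = 0.809351,  N(d₂) = 0.728431
Call price V = S·N(d₁) − K·e^{−rT}·N(d₂) = 76.726522 − 56.629216 = 20.097306
φ(d₁) = (1/√(2π))·e^{−d₁²/2} = 0.271934
Θ = −S·φ(d₁)·σ/(2√T) − r·K·e^{−rT}·N(d₂) = −14.447426 − 3.901753 = -18.349179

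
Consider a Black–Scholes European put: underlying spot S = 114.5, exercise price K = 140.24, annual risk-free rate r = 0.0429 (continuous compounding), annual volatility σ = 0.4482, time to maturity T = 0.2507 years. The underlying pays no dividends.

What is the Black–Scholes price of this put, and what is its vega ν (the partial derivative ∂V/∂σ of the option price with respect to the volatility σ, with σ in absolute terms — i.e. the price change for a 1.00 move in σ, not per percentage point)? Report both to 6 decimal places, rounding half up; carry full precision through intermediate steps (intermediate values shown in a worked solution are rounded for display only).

σ√T = 0.4482·√0.2507 = 0.224414
d₁ = (ln(S/K) + (r+σ²/2)T) / (σ√T) = (ln(114.5/140.24) + (0.0429+0.4482²/2)·0.2507) / 0.224414 = (-0.202780 + 0.035936) / 0.224414 = -0.743470
d₂ = d₁ − σ√T = -0.743470 − 0.224414 = -0.967883
e^{−rT} = e^{−0.0429·0.2507} = 0.989303
N(−d₁) = 0.771401,  N(−d₂) = 0.833449
Put price V = K·e^{−rT}·N(−d₂) − S·N(−d₁) = 115.632500 − 88.325454 = 27.307045
φ(d₁) = (1/√(2π))·e^{−d₁²/2} = 0.302609
ν = S·φ(d₁)·√T = 17.348629

price = 27.307045
ν = 17.348629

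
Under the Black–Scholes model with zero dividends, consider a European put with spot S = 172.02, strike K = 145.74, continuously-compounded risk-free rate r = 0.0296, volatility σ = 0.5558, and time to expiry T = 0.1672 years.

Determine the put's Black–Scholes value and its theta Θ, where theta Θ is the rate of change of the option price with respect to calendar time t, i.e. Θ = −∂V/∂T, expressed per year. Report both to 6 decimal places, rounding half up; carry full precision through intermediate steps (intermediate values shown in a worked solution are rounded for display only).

price = 4.680612
Θ = -30.962720

σ√T = 0.5558·√0.1672 = 0.227267
d₁ = (ln(S/K) + (r+σ²/2)T) / (σ√T) = (ln(172.02/145.74) + (0.0296+0.5558²/2)·0.1672) / 0.227267 = (0.165787 + 0.030774) / 0.227267 = 0.864889
d₂ = d₁ − σ√T = 0.864889 − 0.227267 = 0.637622
e^{−rT} = e^{−0.0296·0.1672} = 0.995063
N(−d₁) = 0.193550,  N(−d₂) = 0.261860
Put price V = K·e^{−rT}·N(−d₂) − S·N(−d₁) = 37.975064 − 33.294452 = 4.680612
φ(d₁) = (1/√(2π))·e^{−d₁²/2} = 0.274459
Θ = −S·φ(d₁)·σ/(2√T) + r·K·e^{−rT}·N(−d₂) = −32.086782 + 1.124062 = -30.962720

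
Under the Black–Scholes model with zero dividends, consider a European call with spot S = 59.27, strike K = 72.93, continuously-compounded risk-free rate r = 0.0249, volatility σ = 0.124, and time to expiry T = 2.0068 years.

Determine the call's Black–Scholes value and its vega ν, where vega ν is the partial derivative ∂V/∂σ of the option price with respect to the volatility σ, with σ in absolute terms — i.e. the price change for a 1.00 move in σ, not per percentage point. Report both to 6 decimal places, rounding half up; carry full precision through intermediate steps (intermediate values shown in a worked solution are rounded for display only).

price = 1.136464
ν = 24.160074

σ√T = 0.124·√2.0068 = 0.175660
d₁ = (ln(S/K) + (r+σ²/2)T) / (σ√T) = (ln(59.27/72.93) + (0.0249+0.124²/2)·2.0068) / 0.175660 = (-0.207397 + 0.065398) / 0.175660 = -0.808374
d₂ = d₁ − σ√T = -0.808374 − 0.175660 = -0.984034
e^{−rT} = e^{−0.0249·2.0068} = 0.951259
N(d₁) = 0.209438,  N(d₂) = 0.162549
Call price V = S·N(d₁) − K·e^{−rT}·N(d₂) = 12.413375 − 11.276911 = 1.136464
φ(d₁) = (1/√(2π))·e^{−d₁²/2} = 0.287747
ν = S·φ(d₁)·√T = 24.160074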